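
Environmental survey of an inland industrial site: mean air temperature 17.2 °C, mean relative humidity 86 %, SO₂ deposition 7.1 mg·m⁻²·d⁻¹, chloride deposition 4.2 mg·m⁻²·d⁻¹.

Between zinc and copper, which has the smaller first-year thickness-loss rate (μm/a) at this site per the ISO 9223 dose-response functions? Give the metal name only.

zinc

zinc: T>10 °C ⇒ hinge -0.071·(17.2−10) = -0.5112
  Pd branch = 0.0129·Pd^0.44·e^(0.046·RH+f) = 0.9576 μm/a
  Sd branch = 0.0175·Sd^0.57·e^(0.008·RH+0.085·T) = 0.3404 μm/a
  r_corr = 0.9576 + 0.3404 = 1.298 μm/a
copper: T>10 °C ⇒ hinge -0.080·(17.2−10) = -0.5760
  SO₂ term: 0.0053·7.1^0.26·exp(0.059·86-0.5760) = 0.7926
  Cl⁻ term: 0.01025·4.2^0.27·exp(0.036·86+0.049·17.2) = 0.7755
  sum: 0.7926 + 0.7755 → r_corr = 1.568 μm/a
Ordering by μm/a: copper (1.57) > zinc (1.3)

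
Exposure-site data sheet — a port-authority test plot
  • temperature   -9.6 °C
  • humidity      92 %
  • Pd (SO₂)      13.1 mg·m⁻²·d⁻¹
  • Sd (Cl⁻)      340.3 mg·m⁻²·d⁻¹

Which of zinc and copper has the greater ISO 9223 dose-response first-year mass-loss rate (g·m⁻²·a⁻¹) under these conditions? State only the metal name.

zinc

zinc: f(T) = +0.038·(T−10) [T≤10 °C] = -0.7448
  Pd branch = 0.0129·Pd^0.44·e^(0.046·RH+f) = 1.308 μm/a
  Cl⁻ term: 0.0175·340.3^0.57·exp(0.008·92+0.085·-9.6) = 0.4482
  r_corr = 1.308 + 0.4482 = 1.756 μm/a
  mass loss = 1.756 μm/a × 7.14 g/cm³ = 12.54 g·m⁻²·a⁻¹
copper: temperature factor f = +0.126·(-19.6) = -2.4696
  Pd branch = 0.0053·Pd^0.26·e^(0.059·RH+f) = 0.1993 μm/a
  Sd branch = 0.01025·Sd^0.27·e^(0.036·RH+0.049·T) = 0.848 μm/a
  sum: 0.1993 + 0.848 → r_corr = 1.047 μm/a
  mass loss = 1.047 μm/a × 8.96 g/cm³ = 9.385 g·m⁻²·a⁻¹
Ordering by g·m⁻²·a⁻¹: zinc (12.5) > copper (9.38)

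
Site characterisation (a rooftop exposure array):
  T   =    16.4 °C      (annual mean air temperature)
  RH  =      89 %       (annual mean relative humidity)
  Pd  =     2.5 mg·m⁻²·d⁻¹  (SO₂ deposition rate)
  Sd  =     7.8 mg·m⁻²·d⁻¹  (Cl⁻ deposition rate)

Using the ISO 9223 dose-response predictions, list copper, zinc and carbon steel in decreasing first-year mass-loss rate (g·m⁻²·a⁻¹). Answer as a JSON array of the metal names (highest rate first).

copper: T>10 °C ⇒ hinge -0.080·(16.4−10) = -0.5120
  sulphur-dioxide contribution → 0.7689 μm/a
  chloride contribution → 0.9819 μm/a
  ⇒ r_corr(copper) = 1.751 μm/a
  mass loss = 1.751 μm/a × 8.96 g/cm³ = 15.69 g·m⁻²·a⁻¹
zinc: f(T) = -0.071·(T−10) [T>10 °C] = -0.4544
  sulphur-dioxide contribution → 0.7351 μm/a
  chloride contribution → 0.4636 μm/a
  ⇒ r_corr(zinc) = 1.199 μm/a
  mass loss = 1.199 μm/a × 7.14 g/cm³ = 8.559 g·m⁻²·a⁻¹
carbon steel: T>10 °C ⇒ hinge -0.054·(16.4−10) = -0.3456
  sulphur-dioxide contribution → 11.96 μm/a
  chloride contribution → 13.25 μm/a
  ⇒ r_corr(carbon steel) = 25.21 μm/a
  mass loss = 25.21 μm/a × 7.85 g/cm³ = 197.9 g·m⁻²·a⁻¹
Ordering by g·m⁻²·a⁻¹: carbon steel (198) > copper (15.7) > zinc (8.56)

["carbon steel", "copper", "zinc"]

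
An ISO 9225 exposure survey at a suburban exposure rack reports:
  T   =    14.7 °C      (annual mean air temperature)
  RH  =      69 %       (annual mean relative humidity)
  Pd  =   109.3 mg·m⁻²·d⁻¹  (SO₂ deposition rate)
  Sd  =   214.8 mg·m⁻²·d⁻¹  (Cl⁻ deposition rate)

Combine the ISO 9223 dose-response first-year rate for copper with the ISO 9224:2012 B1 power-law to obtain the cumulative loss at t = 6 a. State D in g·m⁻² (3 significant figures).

copper: f(T) = -0.080·(T−10) [T>10 °C] = -0.3760
  SO₂ term: 0.0053·109.3^0.26·exp(0.059·69-0.3760) = 0.7228
  Sd branch = 0.01025·Sd^0.27·e^(0.036·RH+0.049·T) = 1.076 μm/a
  r_corr = 0.7228 + 1.076 = 1.799 μm/a
Long-term exponent b (ISO 9224 Table 2, B1) = 0.667
  D(6) = 1.799 × 6^0.667 = 1.799 × 3.304 = 5.945 μm
  Mass loss = 5.945 μm × 8.96 g/cm³ = 53.26 g·m⁻²

D(6) = 53.3 g·m⁻²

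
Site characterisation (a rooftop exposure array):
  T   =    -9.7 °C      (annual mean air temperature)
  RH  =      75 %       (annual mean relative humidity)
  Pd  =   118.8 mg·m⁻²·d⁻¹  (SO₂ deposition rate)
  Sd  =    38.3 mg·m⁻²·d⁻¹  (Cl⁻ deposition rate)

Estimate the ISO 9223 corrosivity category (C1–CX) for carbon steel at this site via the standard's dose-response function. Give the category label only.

C2

carbon steel: temperature factor f = +0.150·(-19.7) = -2.9550
  Pd branch = 1.77·Pd^0.52·e^(0.02·RH+f) = 4.954 μm/a
  Sd branch = 0.102·Sd^0.62·e^(0.033·RH+0.04·T) = 7.881 μm/a
  r_corr = 4.954 + 7.881 = 12.83 μm/a
Category bounds: 1.3…25 μm/a bracket r_corr ⇒ C2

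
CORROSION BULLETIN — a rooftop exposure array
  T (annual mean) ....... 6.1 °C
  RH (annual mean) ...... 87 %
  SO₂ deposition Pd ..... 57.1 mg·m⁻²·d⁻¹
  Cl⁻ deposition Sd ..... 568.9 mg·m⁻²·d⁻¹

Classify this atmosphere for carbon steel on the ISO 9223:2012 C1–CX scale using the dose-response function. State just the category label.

carbon steel: temperature factor f = +0.150·(-3.9) = -0.5850
  Pd branch = 1.77·Pd^0.52·e^(0.02·RH+f) = 46.03 μm/a
  Sd branch = 0.102·Sd^0.62·e^(0.033·RH+0.04·T) = 117.4 μm/a
  r_corr = 46.03 + 117.4 = 163.4 μm/a
Category bounds: 80…200 μm/a bracket r_corr ⇒ C5

C5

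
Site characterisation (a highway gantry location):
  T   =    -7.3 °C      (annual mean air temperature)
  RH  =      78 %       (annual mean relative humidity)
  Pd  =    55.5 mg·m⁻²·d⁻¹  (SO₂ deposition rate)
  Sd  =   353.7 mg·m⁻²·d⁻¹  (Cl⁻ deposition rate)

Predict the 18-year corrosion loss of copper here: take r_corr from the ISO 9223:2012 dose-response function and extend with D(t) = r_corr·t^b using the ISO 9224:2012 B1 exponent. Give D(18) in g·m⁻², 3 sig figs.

copper: temperature factor f = +0.126·(-17.3) = -2.1798
  SO₂ term: 0.0053·55.5^0.26·exp(0.059·78-2.1798) = 0.1697
  Cl⁻ term: 0.01025·353.7^0.27·exp(0.036·78+0.049·-7.3) = 0.5794
  sum: 0.1697 + 0.5794 → r_corr = 0.7492 μm/a
Power-law: D(18) = r_corr · 18^0.667
  D(18) = 0.7492 × 18^0.667 = 0.7492 × 6.875 = 5.15 μm
  Mass loss = 5.15 μm × 8.96 g/cm³ = 46.15 g·m⁻²

D(18) = 46.1 g·m⁻²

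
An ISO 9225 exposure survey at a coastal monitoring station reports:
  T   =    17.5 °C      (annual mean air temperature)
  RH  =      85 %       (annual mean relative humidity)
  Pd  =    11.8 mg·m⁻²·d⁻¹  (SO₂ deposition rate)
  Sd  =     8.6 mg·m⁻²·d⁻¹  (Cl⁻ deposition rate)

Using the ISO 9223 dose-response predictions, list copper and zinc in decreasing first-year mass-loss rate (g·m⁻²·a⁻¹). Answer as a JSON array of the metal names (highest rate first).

["copper", "zinc"]

copper: T>10 °C ⇒ hinge -0.080·(17.5−10) = -0.6000
  SO₂ term: 0.0053·11.8^0.26·exp(0.059·85-0.6000) = 0.8325
  Sd branch = 0.01025·Sd^0.27·e^(0.036·RH+0.049·T) = 0.9213 μm/a
  sum: 0.8325 + 0.9213 → r_corr = 1.754 μm/a
  mass loss = 1.754 μm/a × 8.96 g/cm³ = 15.71 g·m⁻²·a⁻¹
zinc: temperature factor f = -0.071·(7.5) = -0.5325
  SO₂ term: 0.0129·11.8^0.44·exp(0.046·85-0.5325) = 1.12
  Sd branch = 0.0175·Sd^0.57·e^(0.008·RH+0.085·T) = 0.5212 μm/a
  r_corr = 1.12 + 0.5212 = 1.641 μm/a
  mass loss = 1.641 μm/a × 7.14 g/cm³ = 11.72 g·m⁻²·a⁻¹
Ordering by g·m⁻²·a⁻¹: copper (15.7) > zinc (11.7)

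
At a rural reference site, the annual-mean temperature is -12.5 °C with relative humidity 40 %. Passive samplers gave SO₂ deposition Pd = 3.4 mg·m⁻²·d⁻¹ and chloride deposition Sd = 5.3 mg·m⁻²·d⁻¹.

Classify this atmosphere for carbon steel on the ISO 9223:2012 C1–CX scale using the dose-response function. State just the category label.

C1

carbon steel: f(T) = +0.150·(T−10) [T≤10 °C] = -3.3750
  sulphur-dioxide contribution → 0.2547 μm/a
  chloride contribution → 0.6513 μm/a
  ⇒ r_corr(carbon steel) = 0.906 μm/a
0.906 μm/a falls in (0, 1.3] for carbon steel → category C1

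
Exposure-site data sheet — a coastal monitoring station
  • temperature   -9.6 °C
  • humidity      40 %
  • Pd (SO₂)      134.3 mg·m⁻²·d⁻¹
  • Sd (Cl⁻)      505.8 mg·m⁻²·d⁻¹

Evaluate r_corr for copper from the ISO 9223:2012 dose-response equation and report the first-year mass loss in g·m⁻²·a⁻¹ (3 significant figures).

copper: temperature factor f = +0.126·(-19.6) = -2.4696
  Pd branch = 0.0053·Pd^0.26·e^(0.059·RH+f) = 0.01698 μm/a
  Cl⁻ term: 0.01025·505.8^0.27·exp(0.036·40+0.049·-9.6) = 0.1452
  sum: 0.01698 + 0.1452 → r_corr = 0.1622 μm/a
Convert to mass loss: 0.1622 μm/a × 8.96 g/cm³ = 1.453 g·m⁻²·a⁻¹

r_corr = 1.45 g·m⁻²·a⁻¹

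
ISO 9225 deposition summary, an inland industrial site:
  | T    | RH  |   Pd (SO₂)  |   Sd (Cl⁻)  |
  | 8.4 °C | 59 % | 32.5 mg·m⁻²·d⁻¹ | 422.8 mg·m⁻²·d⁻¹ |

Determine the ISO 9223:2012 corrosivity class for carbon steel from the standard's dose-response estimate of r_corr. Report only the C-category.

carbon steel: f(T) = +0.150·(T−10) [T≤10 °C] = -0.2400
  Pd branch = 1.77·Pd^0.52·e^(0.02·RH+f) = 27.69 μm/a
  Sd branch = 0.102·Sd^0.62·e^(0.033·RH+0.04·T) = 42.49 μm/a
  r_corr = 27.69 + 42.49 = 70.19 μm/a
ISO 9223 Table 2 (carbon steel): 50 < 70.2 ≤ 80 μm/a ⇒ C4

C4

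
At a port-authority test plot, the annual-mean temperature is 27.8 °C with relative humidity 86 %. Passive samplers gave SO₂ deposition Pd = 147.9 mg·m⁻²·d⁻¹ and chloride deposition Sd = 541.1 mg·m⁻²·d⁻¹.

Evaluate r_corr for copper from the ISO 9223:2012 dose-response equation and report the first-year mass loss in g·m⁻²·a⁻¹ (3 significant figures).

r_corr = 50.1 g·m⁻²·a⁻¹

copper: f(T) = -0.080·(T−10) [T>10 °C] = -1.4240
  sulphur-dioxide contribution → 0.7476 μm/a
  chloride contribution → 4.84 μm/a
  ⇒ r_corr(copper) = 5.588 μm/a
Convert to mass loss: 5.588 μm/a × 8.96 g/cm³ = 50.07 g·m⁻²·a⁻¹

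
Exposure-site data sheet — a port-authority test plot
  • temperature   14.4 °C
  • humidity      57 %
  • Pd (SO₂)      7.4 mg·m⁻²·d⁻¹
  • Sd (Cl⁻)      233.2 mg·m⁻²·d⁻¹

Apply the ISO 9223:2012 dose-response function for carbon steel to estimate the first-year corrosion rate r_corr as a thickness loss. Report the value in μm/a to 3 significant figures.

r_corr = 47.3 μm/a

carbon steel: T>10 °C ⇒ hinge -0.054·(14.4−10) = -0.2376
  Pd branch = 1.77·Pd^0.52·e^(0.02·RH+f) = 12.36 μm/a
  Sd branch = 0.102·Sd^0.62·e^(0.033·RH+0.04·T) = 34.97 μm/a
  r_corr = 12.36 + 34.97 = 47.32 μm/a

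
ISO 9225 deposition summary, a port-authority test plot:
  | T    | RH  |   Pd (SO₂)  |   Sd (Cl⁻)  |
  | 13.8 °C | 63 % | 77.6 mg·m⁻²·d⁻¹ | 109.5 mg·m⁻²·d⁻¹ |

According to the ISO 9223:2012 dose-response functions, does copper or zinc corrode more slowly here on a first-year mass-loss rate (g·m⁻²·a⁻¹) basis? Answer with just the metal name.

copper

copper: T>10 °C ⇒ hinge -0.080·(13.8−10) = -0.3040
  SO₂ term: 0.0053·77.6^0.26·exp(0.059·63-0.3040) = 0.4988
  Cl⁻ term: 0.01025·109.5^0.27·exp(0.036·63+0.049·13.8) = 0.6919
  sum: 0.4988 + 0.6919 → r_corr = 1.191 μm/a
  mass loss = 1.191 μm/a × 8.96 g/cm³ = 10.67 g·m⁻²·a⁻¹
zinc: T>10 °C ⇒ hinge -0.071·(13.8−10) = -0.2698
  SO₂ term: 0.0129·77.6^0.44·exp(0.046·63-0.2698) = 1.212
  Sd branch = 0.0175·Sd^0.57·e^(0.008·RH+0.085·T) = 1.361 μm/a
  r_corr = 1.212 + 1.361 = 2.573 μm/a
  mass loss = 2.573 μm/a × 7.14 g/cm³ = 18.37 g·m⁻²·a⁻¹
Ordering by g·m⁻²·a⁻¹: zinc (18.4) > copper (10.7)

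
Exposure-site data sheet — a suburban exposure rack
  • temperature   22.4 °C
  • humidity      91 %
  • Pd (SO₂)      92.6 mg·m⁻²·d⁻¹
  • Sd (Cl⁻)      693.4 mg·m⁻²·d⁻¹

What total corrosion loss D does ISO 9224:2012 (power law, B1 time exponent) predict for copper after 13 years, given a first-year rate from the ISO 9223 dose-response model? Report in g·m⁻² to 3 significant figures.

copper: temperature factor f = -0.080·(12.4) = -0.9920
  Pd branch = 0.0053·Pd^0.26·e^(0.059·RH+f) = 1.369 μm/a
  Cl⁻ term: 0.01025·693.4^0.27·exp(0.036·91+0.049·22.4) = 4.756
  sum: 1.369 + 4.756 → r_corr = 6.125 μm/a
ISO 9224: D(t) = r_corr · t^b with b = 0.667 (copper, B1)
  D(13) = 6.125 × 13^0.667 = 6.125 × 5.534 = 33.89 μm
  Mass loss = 33.89 μm × 8.96 g/cm³ = 303.7 g·m⁻²

D(13) = 304 g·m⁻²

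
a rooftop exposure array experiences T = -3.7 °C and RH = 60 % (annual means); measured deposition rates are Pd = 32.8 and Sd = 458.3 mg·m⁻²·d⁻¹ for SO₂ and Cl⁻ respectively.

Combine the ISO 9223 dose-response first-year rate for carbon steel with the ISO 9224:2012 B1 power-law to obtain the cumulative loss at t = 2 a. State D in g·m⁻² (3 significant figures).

carbon steel: T≤10 °C ⇒ hinge +0.150·(-3.7−10) = -2.0550
  SO₂ term: 1.77·32.8^0.52·exp(0.02·60-2.0550) = 4.623
  Sd branch = 0.102·Sd^0.62·e^(0.033·RH+0.04·T) = 28.45 μm/a
  r_corr = 4.623 + 28.45 = 33.08 μm/a
Power-law: D(2) = r_corr · 2^0.523
  D(2) = 33.08 × 2^0.523 = 33.08 × 1.437 = 47.53 μm
  Mass loss = 47.53 μm × 7.85 g/cm³ = 373.1 g·m⁻²

D(2) = 373 g·m⁻²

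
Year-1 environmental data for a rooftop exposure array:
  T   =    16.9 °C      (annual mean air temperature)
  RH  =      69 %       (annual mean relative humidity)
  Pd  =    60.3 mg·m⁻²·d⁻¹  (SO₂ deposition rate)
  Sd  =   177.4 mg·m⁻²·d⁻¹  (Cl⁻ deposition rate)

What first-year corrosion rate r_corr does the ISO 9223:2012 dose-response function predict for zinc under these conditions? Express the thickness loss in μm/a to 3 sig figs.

zinc: T>10 °C ⇒ hinge -0.071·(16.9−10) = -0.4899
  SO₂ term: 0.0129·60.3^0.44·exp(0.046·69-0.4899) = 1.147
  Sd branch = 0.0175·Sd^0.57·e^(0.008·RH+0.085·T) = 2.446 μm/a
  r_corr = 1.147 + 2.446 = 3.594 μm/a

r_corr = 3.59 μm/a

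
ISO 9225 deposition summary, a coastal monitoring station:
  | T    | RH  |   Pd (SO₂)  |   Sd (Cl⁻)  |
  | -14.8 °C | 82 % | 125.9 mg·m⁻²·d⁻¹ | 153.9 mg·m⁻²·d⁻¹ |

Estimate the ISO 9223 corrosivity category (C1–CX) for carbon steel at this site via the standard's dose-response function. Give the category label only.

carbon steel: f(T) = +0.150·(T−10) [T≤10 °C] = -3.7200
  SO₂ term: 1.77·125.9^0.52·exp(0.02·82-3.7200) = 2.733
  Cl⁻ term: 0.102·153.9^0.62·exp(0.033·82+0.04·-14.8) = 19.18
  r_corr = 2.733 + 19.18 = 21.91 μm/a
Category bounds: 1.3…25 μm/a bracket r_corr ⇒ C2

C2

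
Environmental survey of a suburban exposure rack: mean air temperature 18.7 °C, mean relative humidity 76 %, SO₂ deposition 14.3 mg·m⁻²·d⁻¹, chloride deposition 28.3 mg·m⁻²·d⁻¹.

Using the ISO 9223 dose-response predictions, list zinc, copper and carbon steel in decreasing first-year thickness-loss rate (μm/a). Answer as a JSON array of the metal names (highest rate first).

zinc: temperature factor f = -0.071·(8.7) = -0.6177
  sulphur-dioxide contribution → 0.7395 μm/a
  chloride contribution → 1.059 μm/a
  ⇒ r_corr(zinc) = 1.799 μm/a
copper: T>10 °C ⇒ hinge -0.080·(18.7−10) = -0.6960
  sulphur-dioxide contribution → 0.4675 μm/a
  chloride contribution → 0.9747 μm/a
  ⇒ r_corr(copper) = 1.442 μm/a
carbon steel: T>10 °C ⇒ hinge -0.054·(18.7−10) = -0.4698
  sulphur-dioxide contribution → 20.18 μm/a
  chloride contribution → 21.03 μm/a
  total first-year rate 41.2 μm/a
Ordering by μm/a: carbon steel (41.2) > zinc (1.8) > copper (1.44)

["carbon steel", "zinc", "copper"]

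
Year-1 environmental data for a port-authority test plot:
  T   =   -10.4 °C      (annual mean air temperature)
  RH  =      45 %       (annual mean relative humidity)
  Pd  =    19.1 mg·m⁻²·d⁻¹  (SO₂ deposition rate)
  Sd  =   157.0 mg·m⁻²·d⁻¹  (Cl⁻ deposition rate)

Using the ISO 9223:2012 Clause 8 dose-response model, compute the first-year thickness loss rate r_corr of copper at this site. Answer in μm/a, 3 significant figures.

r_corr = 0.134 μm/a

copper: T≤10 °C ⇒ hinge +0.126·(-10.4−10) = -2.5704
  Pd branch = 0.0053·Pd^0.26·e^(0.059·RH+f) = 0.01242 μm/a
  Cl⁻ term: 0.01025·157.0^0.27·exp(0.036·45+0.049·-10.4) = 0.1219
  sum: 0.01242 + 0.1219 → r_corr = 0.1343 μm/a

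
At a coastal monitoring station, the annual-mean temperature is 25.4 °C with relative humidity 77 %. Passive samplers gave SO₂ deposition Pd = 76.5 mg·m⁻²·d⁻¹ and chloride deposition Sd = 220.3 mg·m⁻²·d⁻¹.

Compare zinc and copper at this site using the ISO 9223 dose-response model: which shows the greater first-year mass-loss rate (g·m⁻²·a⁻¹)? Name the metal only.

zinc

zinc: f(T) = -0.071·(T−10) [T>10 °C] = -1.0934
  sulphur-dioxide contribution → 1.007 μm/a
  chloride contribution → 6.077 μm/a
  total first-year rate 7.084 μm/a
  mass loss = 7.084 μm/a × 7.14 g/cm³ = 50.58 g·m⁻²·a⁻¹
copper: f(T) = -0.080·(T−10) [T>10 °C] = -1.2320
  sulphur-dioxide contribution → 0.4487 μm/a
  chloride contribution → 2.442 μm/a
  total first-year rate 2.891 μm/a
  mass loss = 2.891 μm/a × 8.96 g/cm³ = 25.9 g·m⁻²·a⁻¹
Ordering by g·m⁻²·a⁻¹: zinc (50.6) > copper (25.9)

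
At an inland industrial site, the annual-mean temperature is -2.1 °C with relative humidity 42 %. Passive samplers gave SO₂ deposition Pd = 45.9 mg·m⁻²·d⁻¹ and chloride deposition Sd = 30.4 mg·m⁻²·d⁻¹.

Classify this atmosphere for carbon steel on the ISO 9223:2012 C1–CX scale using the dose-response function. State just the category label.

C2

carbon steel: f(T) = +0.150·(T−10) [T≤10 °C] = -1.8150
  SO₂ term: 1.77·45.9^0.52·exp(0.02·42-1.8150) = 4.883
  Sd branch = 0.102·Sd^0.62·e^(0.033·RH+0.04·T) = 3.115 μm/a
  sum: 4.883 + 3.115 → r_corr = 7.998 μm/a
Category bounds: 1.3…25 μm/a bracket r_corr ⇒ C2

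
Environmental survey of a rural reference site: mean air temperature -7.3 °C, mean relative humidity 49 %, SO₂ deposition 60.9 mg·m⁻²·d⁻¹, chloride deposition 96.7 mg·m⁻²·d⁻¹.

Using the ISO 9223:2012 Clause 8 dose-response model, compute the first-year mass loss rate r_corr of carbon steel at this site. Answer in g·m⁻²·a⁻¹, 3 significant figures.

r_corr = 74.7 g·m⁻²·a⁻¹

carbon steel: temperature factor f = +0.150·(-17.3) = -2.5950
  Pd branch = 1.77·Pd^0.52·e^(0.02·RH+f) = 2.983 μm/a
  Cl⁻ term: 0.102·96.7^0.62·exp(0.033·49+0.04·-7.3) = 6.531
  sum: 2.983 + 6.531 → r_corr = 9.514 μm/a
Convert to mass loss: 9.514 μm/a × 7.85 g/cm³ = 74.68 g·m⁻²·a⁻¹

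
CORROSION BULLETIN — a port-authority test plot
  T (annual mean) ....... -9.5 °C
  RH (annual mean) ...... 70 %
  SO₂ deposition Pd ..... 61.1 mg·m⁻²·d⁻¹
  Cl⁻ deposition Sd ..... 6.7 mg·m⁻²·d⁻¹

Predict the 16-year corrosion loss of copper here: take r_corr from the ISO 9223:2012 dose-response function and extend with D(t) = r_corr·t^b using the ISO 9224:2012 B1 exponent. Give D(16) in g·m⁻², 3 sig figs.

copper: T≤10 °C ⇒ hinge +0.126·(-9.5−10) = -2.4570
  SO₂ term: 0.0053·61.1^0.26·exp(0.059·70-2.4570) = 0.08227
  Sd branch = 0.01025·Sd^0.27·e^(0.036·RH+0.049·T) = 0.1337 μm/a
  r_corr = 0.08227 + 0.1337 = 0.2159 μm/a
Long-term exponent b (ISO 9224 Table 2, B1) = 0.667
  D(16) = 0.2159 × 16^0.667 = 0.2159 × 6.355 = 1.372 μm
  Mass loss = 1.372 μm × 8.96 g/cm³ = 12.3 g·m⁻²

D(16) = 12.3 g·m⁻²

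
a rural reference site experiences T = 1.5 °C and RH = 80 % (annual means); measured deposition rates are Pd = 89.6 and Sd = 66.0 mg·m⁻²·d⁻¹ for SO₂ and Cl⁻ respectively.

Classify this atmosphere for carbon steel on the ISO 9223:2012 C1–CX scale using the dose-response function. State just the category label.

C3

carbon steel: f(T) = +0.150·(T−10) [T≤10 °C] = -1.2750
  SO₂ term: 1.77·89.6^0.52·exp(0.02·80-1.2750) = 25.37
  Sd branch = 0.102·Sd^0.62·e^(0.033·RH+0.04·T) = 20.39 μm/a
  sum: 25.37 + 20.39 → r_corr = 45.76 μm/a
ISO 9223 Table 2 (carbon steel): 25 < 45.8 ≤ 50 μm/a ⇒ C3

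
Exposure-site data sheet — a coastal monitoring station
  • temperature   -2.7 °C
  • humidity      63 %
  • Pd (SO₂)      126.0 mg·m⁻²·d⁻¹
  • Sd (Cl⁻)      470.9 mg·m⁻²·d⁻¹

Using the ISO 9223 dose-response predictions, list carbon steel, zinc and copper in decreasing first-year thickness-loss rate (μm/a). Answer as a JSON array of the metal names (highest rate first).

carbon steel: T≤10 °C ⇒ hinge +0.150·(-2.7−10) = -1.9050
  Pd branch = 1.77·Pd^0.52·e^(0.02·RH+f) = 11.48 μm/a
  Sd branch = 0.102·Sd^0.62·e^(0.033·RH+0.04·T) = 33.25 μm/a
  r_corr = 11.48 + 33.25 = 44.73 μm/a
zinc: T≤10 °C ⇒ hinge +0.038·(-2.7−10) = -0.4826
  Pd branch = 0.0129·Pd^0.44·e^(0.046·RH+f) = 1.213 μm/a
  Cl⁻ term: 0.0175·470.9^0.57·exp(0.008·63+0.085·-2.7) = 0.7688
  sum: 1.213 + 0.7688 → r_corr = 1.981 μm/a
copper: f(T) = +0.126·(T−10) [T≤10 °C] = -1.6002
  SO₂ term: 0.0053·126.0^0.26·exp(0.059·63-1.6002) = 0.1548
  Sd branch = 0.01025·Sd^0.27·e^(0.036·RH+0.049·T) = 0.457 μm/a
  sum: 0.1548 + 0.457 → r_corr = 0.6118 μm/a
Ordering by μm/a: carbon steel (44.7) > zinc (1.98) > copper (0.612)

["carbon steel", "zinc", "copper"]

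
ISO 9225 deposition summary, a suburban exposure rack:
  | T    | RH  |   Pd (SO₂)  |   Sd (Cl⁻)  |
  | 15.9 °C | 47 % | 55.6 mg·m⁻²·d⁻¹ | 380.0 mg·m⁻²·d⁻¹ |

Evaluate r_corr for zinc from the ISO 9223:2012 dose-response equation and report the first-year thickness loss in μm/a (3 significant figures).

zinc: temperature factor f = -0.071·(5.9) = -0.4189
  SO₂ term: 0.0129·55.6^0.44·exp(0.046·47-0.4189) = 0.432
  Cl⁻ term: 0.0175·380.0^0.57·exp(0.008·47+0.085·15.9) = 2.909
  sum: 0.432 + 2.909 → r_corr = 3.341 μm/a

r_corr = 3.34 μm/a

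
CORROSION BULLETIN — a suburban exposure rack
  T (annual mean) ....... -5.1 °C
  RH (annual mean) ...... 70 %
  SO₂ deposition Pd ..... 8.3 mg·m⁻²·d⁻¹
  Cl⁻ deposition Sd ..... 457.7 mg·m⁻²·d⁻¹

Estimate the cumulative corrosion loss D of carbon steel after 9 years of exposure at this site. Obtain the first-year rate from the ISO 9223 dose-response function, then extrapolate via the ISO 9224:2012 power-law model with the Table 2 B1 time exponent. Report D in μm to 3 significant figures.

D(9) = 125 μm

carbon steel: f(T) = +0.150·(T−10) [T≤10 °C] = -2.2650
  sulphur-dioxide contribution → 2.24 μm/a
  chloride contribution → 37.39 μm/a
  ⇒ r_corr(carbon steel) = 39.63 μm/a
Long-term exponent b (ISO 9224 Table 2, B1) = 0.523
  D(9) = 39.63 × 9^0.523 = 39.63 × 3.156 = 125.1 μm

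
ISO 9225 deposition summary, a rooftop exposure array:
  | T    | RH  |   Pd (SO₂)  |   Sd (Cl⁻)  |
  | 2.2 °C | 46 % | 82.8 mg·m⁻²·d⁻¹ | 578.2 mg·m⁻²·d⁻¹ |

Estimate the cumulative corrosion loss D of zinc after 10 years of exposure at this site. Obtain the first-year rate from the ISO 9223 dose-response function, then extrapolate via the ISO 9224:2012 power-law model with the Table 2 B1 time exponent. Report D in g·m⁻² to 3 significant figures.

zinc: temperature factor f = +0.038·(-7.8) = -0.2964
  Pd branch = 0.0129·Pd^0.44·e^(0.046·RH+f) = 0.5556 μm/a
  Sd branch = 0.0175·Sd^0.57·e^(0.008·RH+0.085·T) = 1.144 μm/a
  r_corr = 0.5556 + 1.144 = 1.7 μm/a
ISO 9224: D(t) = r_corr · t^b with b = 0.813 (zinc, B1)
  D(10) = 1.7 × 10^0.813 = 1.7 × 6.501 = 11.05 μm
  Mass loss = 11.05 μm × 7.14 g/cm³ = 78.9 g·m⁻²

D(10) = 78.9 g·m⁻²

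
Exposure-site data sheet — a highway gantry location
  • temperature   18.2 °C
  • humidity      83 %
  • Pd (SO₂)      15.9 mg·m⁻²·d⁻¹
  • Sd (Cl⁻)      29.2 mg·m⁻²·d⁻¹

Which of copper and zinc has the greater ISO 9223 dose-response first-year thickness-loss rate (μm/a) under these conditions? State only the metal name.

zinc

copper: f(T) = -0.080·(T−10) [T>10 °C] = -0.6560
  Pd branch = 0.0053·Pd^0.26·e^(0.059·RH+f) = 0.7559 μm/a
  Sd branch = 0.01025·Sd^0.27·e^(0.036·RH+0.049·T) = 1.234 μm/a
  sum: 0.7559 + 1.234 → r_corr = 1.99 μm/a
zinc: temperature factor f = -0.071·(8.2) = -0.5822
  Pd branch = 0.0129·Pd^0.44·e^(0.046·RH+f) = 1.108 μm/a
  Sd branch = 0.0175·Sd^0.57·e^(0.008·RH+0.085·T) = 1.093 μm/a
  r_corr = 1.108 + 1.093 = 2.201 μm/a
Ordering by μm/a: zinc (2.2) > copper (1.99)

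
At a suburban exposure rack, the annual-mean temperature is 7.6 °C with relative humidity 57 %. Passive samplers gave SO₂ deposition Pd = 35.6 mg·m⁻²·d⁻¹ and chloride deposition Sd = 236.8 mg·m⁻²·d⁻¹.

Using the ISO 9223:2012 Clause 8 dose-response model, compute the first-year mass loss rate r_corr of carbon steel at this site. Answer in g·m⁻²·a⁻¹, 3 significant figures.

r_corr = 405 g·m⁻²·a⁻¹

carbon steel: temperature factor f = +0.150·(-2.4) = -0.3600
  sulphur-dioxide contribution → 24.74 μm/a
  chloride contribution → 26.89 μm/a
  total first-year rate 51.64 μm/a
Convert to mass loss: 51.64 μm/a × 7.85 g/cm³ = 405.4 g·m⁻²·a⁻¹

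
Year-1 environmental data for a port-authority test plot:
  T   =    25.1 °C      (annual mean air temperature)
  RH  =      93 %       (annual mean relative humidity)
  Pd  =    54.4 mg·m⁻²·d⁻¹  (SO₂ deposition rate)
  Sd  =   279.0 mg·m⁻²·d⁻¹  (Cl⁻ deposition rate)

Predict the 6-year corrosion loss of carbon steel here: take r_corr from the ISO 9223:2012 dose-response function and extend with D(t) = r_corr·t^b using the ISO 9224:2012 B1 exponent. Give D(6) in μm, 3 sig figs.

carbon steel: T>10 °C ⇒ hinge -0.054·(25.1−10) = -0.8154
  Pd branch = 1.77·Pd^0.52·e^(0.02·RH+f) = 40.19 μm/a
  Sd branch = 0.102·Sd^0.62·e^(0.033·RH+0.04·T) = 196.7 μm/a
  r_corr = 40.19 + 196.7 = 236.9 μm/a
Power-law: D(6) = r_corr · 6^0.523
  D(6) = 236.9 × 6^0.523 = 236.9 × 2.553 = 604.6 μm

D(6) = 605 μm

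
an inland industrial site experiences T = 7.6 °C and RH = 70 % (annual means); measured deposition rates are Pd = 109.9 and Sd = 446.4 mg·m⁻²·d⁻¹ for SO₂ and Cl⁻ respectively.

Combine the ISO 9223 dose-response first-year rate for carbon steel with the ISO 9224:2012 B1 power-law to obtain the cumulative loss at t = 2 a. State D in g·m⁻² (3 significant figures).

carbon steel: f(T) = +0.150·(T−10) [T≤10 °C] = -0.3600
  Pd branch = 1.77·Pd^0.52·e^(0.02·RH+f) = 57.67 μm/a
  Sd branch = 0.102·Sd^0.62·e^(0.033·RH+0.04·T) = 61.19 μm/a
  r_corr = 57.67 + 61.19 = 118.9 μm/a
Power-law: D(2) = r_corr · 2^0.523
  D(2) = 118.9 × 2^0.523 = 118.9 × 1.437 = 170.8 μm
  Mass loss = 170.8 μm × 7.85 g/cm³ = 1341 g·m⁻²

D(2) = 1.34e+03 g·m⁻²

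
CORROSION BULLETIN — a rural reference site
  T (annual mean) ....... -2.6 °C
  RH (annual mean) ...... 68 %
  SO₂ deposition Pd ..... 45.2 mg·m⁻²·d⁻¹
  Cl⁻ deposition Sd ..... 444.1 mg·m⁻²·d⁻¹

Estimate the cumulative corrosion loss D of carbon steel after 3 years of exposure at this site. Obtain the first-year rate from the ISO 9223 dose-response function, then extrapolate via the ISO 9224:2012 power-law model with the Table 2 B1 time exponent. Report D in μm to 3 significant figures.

carbon steel: temperature factor f = +0.150·(-12.6) = -1.8900
  Pd branch = 1.77·Pd^0.52·e^(0.02·RH+f) = 7.559 μm/a
  Cl⁻ term: 0.102·444.1^0.62·exp(0.033·68+0.04·-2.6) = 37.97
  r_corr = 7.559 + 37.97 = 45.53 μm/a
Long-term exponent b (ISO 9224 Table 2, B1) = 0.523
  D(3) = 45.53 × 3^0.523 = 45.53 × 1.776 = 80.87 μm

D(3) = 80.9 μm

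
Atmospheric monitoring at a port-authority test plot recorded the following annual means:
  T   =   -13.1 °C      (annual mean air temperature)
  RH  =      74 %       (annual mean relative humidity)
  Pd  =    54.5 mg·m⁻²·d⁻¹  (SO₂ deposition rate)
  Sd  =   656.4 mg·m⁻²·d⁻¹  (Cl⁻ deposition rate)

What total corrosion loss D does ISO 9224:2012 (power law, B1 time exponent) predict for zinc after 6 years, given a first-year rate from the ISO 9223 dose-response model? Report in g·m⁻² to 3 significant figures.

zinc: temperature factor f = +0.038·(-23.1) = -0.8778
  sulphur-dioxide contribution → 0.937 μm/a
  chloride contribution → 0.4191 μm/a
  ⇒ r_corr(zinc) = 1.356 μm/a
Power-law: D(6) = r_corr · 6^0.813
  D(6) = 1.356 × 6^0.813 = 1.356 × 4.292 = 5.82 μm
  Mass loss = 5.82 μm × 7.14 g/cm³ = 41.55 g·m⁻²

D(6) = 41.6 g·m⁻²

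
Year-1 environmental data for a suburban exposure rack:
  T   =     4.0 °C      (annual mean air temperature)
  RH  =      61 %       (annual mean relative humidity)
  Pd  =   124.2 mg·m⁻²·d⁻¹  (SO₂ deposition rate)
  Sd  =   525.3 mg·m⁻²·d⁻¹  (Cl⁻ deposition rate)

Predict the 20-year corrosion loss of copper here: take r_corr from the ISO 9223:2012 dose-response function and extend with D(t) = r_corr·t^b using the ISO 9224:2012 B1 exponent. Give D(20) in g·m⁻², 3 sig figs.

copper: T≤10 °C ⇒ hinge +0.126·(4.0−10) = -0.7560
  sulphur-dioxide contribution → 0.3187 μm/a
  chloride contribution → 0.6082 μm/a
  ⇒ r_corr(copper) = 0.927 μm/a
Power-law: D(20) = r_corr · 20^0.667
  D(20) = 0.927 × 20^0.667 = 0.927 × 7.375 = 6.837 μm
  Mass loss = 6.837 μm × 8.96 g/cm³ = 61.26 g·m⁻²

D(20) = 61.3 g·m⁻²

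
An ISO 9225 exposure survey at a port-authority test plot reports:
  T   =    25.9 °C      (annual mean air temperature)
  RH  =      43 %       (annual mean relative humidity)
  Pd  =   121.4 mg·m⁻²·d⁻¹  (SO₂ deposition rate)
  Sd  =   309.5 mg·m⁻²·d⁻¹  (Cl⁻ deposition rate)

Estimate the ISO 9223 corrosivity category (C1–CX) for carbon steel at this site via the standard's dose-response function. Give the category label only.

C4

carbon steel: temperature factor f = -0.054·(15.9) = -0.8586
  Pd branch = 1.77·Pd^0.52·e^(0.02·RH+f) = 21.5 μm/a
  Cl⁻ term: 0.102·309.5^0.62·exp(0.033·43+0.04·25.9) = 41.59
  r_corr = 21.5 + 41.59 = 63.09 μm/a
Category bounds: 50…80 μm/a bracket r_corr ⇒ C4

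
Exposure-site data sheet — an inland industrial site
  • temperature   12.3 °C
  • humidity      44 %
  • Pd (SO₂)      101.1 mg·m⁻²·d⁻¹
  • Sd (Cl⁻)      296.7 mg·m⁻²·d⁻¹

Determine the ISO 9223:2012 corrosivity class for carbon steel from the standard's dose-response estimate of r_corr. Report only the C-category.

carbon steel: f(T) = -0.054·(T−10) [T>10 °C] = -0.1242
  sulphur-dioxide contribution → 41.56 μm/a
  chloride contribution → 24.31 μm/a
  total first-year rate 65.87 μm/a
65.9 μm/a falls in (50, 80] for carbon steel → category C4

C4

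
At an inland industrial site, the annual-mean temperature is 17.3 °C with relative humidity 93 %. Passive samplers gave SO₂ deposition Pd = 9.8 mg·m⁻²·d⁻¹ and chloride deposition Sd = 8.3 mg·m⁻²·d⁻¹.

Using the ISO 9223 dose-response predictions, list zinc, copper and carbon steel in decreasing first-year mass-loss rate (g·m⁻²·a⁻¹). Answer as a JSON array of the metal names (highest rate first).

zinc: temperature factor f = -0.071·(7.3) = -0.5183
  SO₂ term: 0.0129·9.8^0.44·exp(0.046·93-0.5183) = 1.512
  Sd branch = 0.0175·Sd^0.57·e^(0.008·RH+0.085·T) = 0.5354 μm/a
  r_corr = 1.512 + 0.5354 = 2.047 μm/a
  mass loss = 2.047 μm/a × 7.14 g/cm³ = 14.62 g·m⁻²·a⁻¹
copper: temperature factor f = -0.080·(7.3) = -0.5840
  Pd branch = 0.0053·Pd^0.26·e^(0.059·RH+f) = 1.292 μm/a
  Sd branch = 0.01025·Sd^0.27·e^(0.036·RH+0.049·T) = 1.205 μm/a
  sum: 1.292 + 1.205 → r_corr = 2.497 μm/a
  mass loss = 2.497 μm/a × 8.96 g/cm³ = 22.38 g·m⁻²·a⁻¹
carbon steel: f(T) = -0.054·(T−10) [T>10 °C] = -0.3942
  Pd branch = 1.77·Pd^0.52·e^(0.02·RH+f) = 25.12 μm/a
  Sd branch = 0.102·Sd^0.62·e^(0.033·RH+0.04·T) = 16.29 μm/a
  sum: 25.12 + 16.29 → r_corr = 41.4 μm/a
  mass loss = 41.4 μm/a × 7.85 g/cm³ = 325 g·m⁻²·a⁻¹
Ordering by g·m⁻²·a⁻¹: carbon steel (325) > copper (22.4) > zinc (14.6)

["carbon steel", "copper", "zinc"]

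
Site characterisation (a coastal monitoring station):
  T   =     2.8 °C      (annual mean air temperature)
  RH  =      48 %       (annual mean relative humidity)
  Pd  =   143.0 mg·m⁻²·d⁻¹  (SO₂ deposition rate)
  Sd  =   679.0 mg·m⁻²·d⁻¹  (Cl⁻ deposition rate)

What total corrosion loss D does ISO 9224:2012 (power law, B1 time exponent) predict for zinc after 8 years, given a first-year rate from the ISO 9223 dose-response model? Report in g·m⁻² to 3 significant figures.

D(8) = 82.6 g·m⁻²

zinc: T≤10 °C ⇒ hinge +0.038·(2.8−10) = -0.2736
  SO₂ term: 0.0129·143.0^0.44·exp(0.046·48-0.2736) = 0.7926
  Sd branch = 0.0175·Sd^0.57·e^(0.008·RH+0.085·T) = 1.341 μm/a
  r_corr = 0.7926 + 1.341 = 2.133 μm/a
Long-term exponent b (ISO 9224 Table 2, B1) = 0.813
  D(8) = 2.133 × 8^0.813 = 2.133 × 5.423 = 11.57 μm
  Mass loss = 11.57 μm × 7.14 g/cm³ = 82.6 g·m⁻²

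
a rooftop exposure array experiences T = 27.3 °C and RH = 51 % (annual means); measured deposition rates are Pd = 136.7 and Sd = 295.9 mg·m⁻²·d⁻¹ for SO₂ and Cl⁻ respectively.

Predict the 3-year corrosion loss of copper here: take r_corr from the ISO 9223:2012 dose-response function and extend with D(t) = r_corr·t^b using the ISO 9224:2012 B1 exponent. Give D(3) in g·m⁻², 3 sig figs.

copper: temperature factor f = -0.080·(17.3) = -1.3840
  SO₂ term: 0.0053·136.7^0.26·exp(0.059·51-1.3840) = 0.09667
  Sd branch = 0.01025·Sd^0.27·e^(0.036·RH+0.049·T) = 1.138 μm/a
  sum: 0.09667 + 1.138 → r_corr = 1.235 μm/a
ISO 9224: D(t) = r_corr · t^b with b = 0.667 (copper, B1)
  D(3) = 1.235 × 3^0.667 = 1.235 × 2.081 = 2.57 μm
  Mass loss = 2.57 μm × 8.96 g/cm³ = 23.03 g·m⁻²

D(3) = 23.0 g·m⁻²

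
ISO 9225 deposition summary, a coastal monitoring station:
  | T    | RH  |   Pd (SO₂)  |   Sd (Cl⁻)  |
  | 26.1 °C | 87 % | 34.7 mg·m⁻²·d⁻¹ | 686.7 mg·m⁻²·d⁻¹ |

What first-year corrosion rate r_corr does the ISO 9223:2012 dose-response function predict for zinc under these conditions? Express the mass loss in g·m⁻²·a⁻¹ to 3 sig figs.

r_corr = 103 g·m⁻²·a⁻¹

zinc: T>10 °C ⇒ hinge -0.071·(26.1−10) = -1.1431
  Pd branch = 0.0129·Pd^0.44·e^(0.046·RH+f) = 1.071 μm/a
  Cl⁻ term: 0.0175·686.7^0.57·exp(0.008·87+0.085·26.1) = 13.36
  sum: 1.071 + 13.36 → r_corr = 14.43 μm/a
Convert to mass loss: 14.43 μm/a × 7.14 g/cm³ = 103 g·m⁻²·a⁻¹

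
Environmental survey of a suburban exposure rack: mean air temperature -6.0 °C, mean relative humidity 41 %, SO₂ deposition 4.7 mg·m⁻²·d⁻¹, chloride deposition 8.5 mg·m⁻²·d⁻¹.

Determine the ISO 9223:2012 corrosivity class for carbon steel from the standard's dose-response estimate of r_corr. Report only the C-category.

carbon steel: temperature factor f = +0.150·(-16.0) = -2.4000
  Pd branch = 1.77·Pd^0.52·e^(0.02·RH+f) = 0.8152 μm/a
  Cl⁻ term: 0.102·8.5^0.62·exp(0.033·41+0.04·-6.0) = 1.17
  r_corr = 0.8152 + 1.17 = 1.985 μm/a
ISO 9223 Table 2 (carbon steel): 1.3 < 1.99 ≤ 25 μm/a ⇒ C2

C2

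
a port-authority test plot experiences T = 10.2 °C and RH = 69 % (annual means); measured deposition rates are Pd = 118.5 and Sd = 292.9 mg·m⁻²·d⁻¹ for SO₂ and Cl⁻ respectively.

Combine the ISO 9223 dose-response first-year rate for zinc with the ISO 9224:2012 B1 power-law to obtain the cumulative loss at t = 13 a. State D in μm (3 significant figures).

D(13) = 34.8 μm

zinc: T>10 °C ⇒ hinge -0.071·(10.2−10) = -0.0142
  sulphur-dioxide contribution → 2.485 μm/a
  chloride contribution → 1.842 μm/a
  ⇒ r_corr(zinc) = 4.327 μm/a
Long-term exponent b (ISO 9224 Table 2, B1) = 0.813
  D(13) = 4.327 × 13^0.813 = 4.327 × 8.047 = 34.82 μm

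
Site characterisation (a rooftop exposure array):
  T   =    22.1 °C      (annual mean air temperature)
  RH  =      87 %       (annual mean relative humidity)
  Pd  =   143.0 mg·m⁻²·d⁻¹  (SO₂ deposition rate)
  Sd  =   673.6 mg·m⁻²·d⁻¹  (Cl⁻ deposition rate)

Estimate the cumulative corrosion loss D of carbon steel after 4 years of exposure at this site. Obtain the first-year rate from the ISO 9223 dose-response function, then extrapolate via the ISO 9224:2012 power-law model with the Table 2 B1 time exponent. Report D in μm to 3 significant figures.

carbon steel: f(T) = -0.054·(T−10) [T>10 °C] = -0.6534
  SO₂ term: 1.77·143.0^0.52·exp(0.02·87-0.6534) = 69.29
  Cl⁻ term: 0.102·673.6^0.62·exp(0.033·87+0.04·22.1) = 247.2
  r_corr = 69.29 + 247.2 = 316.5 μm/a
Power-law: D(4) = r_corr · 4^0.523
  D(4) = 316.5 × 4^0.523 = 316.5 × 2.065 = 653.4 μm

D(4) = 653 μm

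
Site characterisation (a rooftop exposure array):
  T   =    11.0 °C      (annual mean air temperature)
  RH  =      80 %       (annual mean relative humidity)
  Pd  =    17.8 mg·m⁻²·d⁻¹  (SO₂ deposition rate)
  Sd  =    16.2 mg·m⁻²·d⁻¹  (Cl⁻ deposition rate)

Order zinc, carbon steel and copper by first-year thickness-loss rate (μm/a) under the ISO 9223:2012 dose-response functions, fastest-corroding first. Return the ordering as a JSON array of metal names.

["carbon steel", "zinc", "copper"]

zinc: T>10 °C ⇒ hinge -0.071·(11.0−10) = -0.0710
  SO₂ term: 0.0129·17.8^0.44·exp(0.046·80-0.0710) = 1.691
  Cl⁻ term: 0.0175·16.2^0.57·exp(0.008·80+0.085·11.0) = 0.4135
  r_corr = 1.691 + 0.4135 = 2.104 μm/a
carbon steel: T>10 °C ⇒ hinge -0.054·(11.0−10) = -0.0540
  Pd branch = 1.77·Pd^0.52·e^(0.02·RH+f) = 37.12 μm/a
  Cl⁻ term: 0.102·16.2^0.62·exp(0.033·80+0.04·11.0) = 12.48
  r_corr = 37.12 + 12.48 = 49.6 μm/a
copper: temperature factor f = -0.080·(1.0) = -0.0800
  Pd branch = 0.0053·Pd^0.26·e^(0.059·RH+f) = 1.16 μm/a
  Sd branch = 0.01025·Sd^0.27·e^(0.036·RH+0.049·T) = 0.664 μm/a
  r_corr = 1.16 + 0.664 = 1.824 μm/a
Ordering by μm/a: carbon steel (49.6) > zinc (2.1) > copper (1.82)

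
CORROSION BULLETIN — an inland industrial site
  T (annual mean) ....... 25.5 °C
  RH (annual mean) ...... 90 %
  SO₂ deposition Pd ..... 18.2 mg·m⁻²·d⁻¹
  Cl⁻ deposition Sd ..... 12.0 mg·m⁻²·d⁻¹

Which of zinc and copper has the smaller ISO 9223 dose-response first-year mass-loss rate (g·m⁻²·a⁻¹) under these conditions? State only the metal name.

zinc: T>10 °C ⇒ hinge -0.071·(25.5−10) = -1.1005
  Pd branch = 0.0129·Pd^0.44·e^(0.046·RH+f) = 0.9662 μm/a
  Cl⁻ term: 0.0175·12.0^0.57·exp(0.008·90+0.085·25.5) = 1.295
  sum: 0.9662 + 1.295 → r_corr = 2.261 μm/a
  mass loss = 2.261 μm/a × 7.14 g/cm³ = 16.14 g·m⁻²·a⁻¹
copper: temperature factor f = -0.080·(15.5) = -1.2400
  Pd branch = 0.0053·Pd^0.26·e^(0.059·RH+f) = 0.6599 μm/a
  Cl⁻ term: 0.01025·12.0^0.27·exp(0.036·90+0.049·25.5) = 1.786
  r_corr = 0.6599 + 1.786 = 2.446 μm/a
  mass loss = 2.446 μm/a × 8.96 g/cm³ = 21.91 g·m⁻²·a⁻¹
Ordering by g·m⁻²·a⁻¹: copper (21.9) > zinc (16.1)

zinc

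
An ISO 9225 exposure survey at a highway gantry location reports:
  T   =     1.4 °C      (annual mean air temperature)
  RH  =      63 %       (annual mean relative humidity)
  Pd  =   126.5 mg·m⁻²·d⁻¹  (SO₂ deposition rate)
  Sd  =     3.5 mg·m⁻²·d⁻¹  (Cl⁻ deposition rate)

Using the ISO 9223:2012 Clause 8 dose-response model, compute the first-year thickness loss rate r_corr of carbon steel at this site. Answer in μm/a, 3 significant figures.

carbon steel: temperature factor f = +0.150·(-8.6) = -1.2900
  SO₂ term: 1.77·126.5^0.52·exp(0.02·63-1.2900) = 21.28
  Cl⁻ term: 0.102·3.5^0.62·exp(0.033·63+0.04·1.4) = 1.876
  sum: 21.28 + 1.876 → r_corr = 23.16 μm/a

r_corr = 23.2 μm/a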